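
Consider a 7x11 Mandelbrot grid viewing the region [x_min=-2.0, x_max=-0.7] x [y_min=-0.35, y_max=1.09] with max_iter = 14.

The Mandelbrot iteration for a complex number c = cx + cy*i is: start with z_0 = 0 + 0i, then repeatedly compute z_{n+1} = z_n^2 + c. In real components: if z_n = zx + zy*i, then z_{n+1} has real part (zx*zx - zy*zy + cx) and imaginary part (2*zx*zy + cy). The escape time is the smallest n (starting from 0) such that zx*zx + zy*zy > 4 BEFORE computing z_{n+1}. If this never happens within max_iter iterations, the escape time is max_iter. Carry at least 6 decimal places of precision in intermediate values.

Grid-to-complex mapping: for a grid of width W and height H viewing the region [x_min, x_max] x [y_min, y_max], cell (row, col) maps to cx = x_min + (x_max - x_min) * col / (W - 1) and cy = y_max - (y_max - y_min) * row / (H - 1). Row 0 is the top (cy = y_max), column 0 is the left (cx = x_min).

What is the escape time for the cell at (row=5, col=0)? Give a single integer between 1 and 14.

z_0 = 0 + 0i, c = -2.0000 + 0.3700i
Iter 1: z = -2.0000 + 0.3700i, |z|^2 = 4.1369
Escaped at iteration 1

Answer: 1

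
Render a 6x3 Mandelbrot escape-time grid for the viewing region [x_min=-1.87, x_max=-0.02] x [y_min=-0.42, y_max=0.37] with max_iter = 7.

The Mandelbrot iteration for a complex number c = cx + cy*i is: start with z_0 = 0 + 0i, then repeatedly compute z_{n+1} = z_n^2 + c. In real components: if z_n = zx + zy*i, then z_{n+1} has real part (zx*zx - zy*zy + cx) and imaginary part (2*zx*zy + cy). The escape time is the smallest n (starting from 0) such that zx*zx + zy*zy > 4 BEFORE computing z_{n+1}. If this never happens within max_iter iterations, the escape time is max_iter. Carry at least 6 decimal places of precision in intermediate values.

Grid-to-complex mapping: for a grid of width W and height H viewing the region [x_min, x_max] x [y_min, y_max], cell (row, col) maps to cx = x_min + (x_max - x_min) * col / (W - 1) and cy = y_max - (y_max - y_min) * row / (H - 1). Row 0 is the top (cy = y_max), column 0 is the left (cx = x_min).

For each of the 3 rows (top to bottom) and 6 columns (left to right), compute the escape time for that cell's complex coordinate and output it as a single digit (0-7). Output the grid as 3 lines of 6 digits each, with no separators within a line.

(row=0, col=0): c = -1.8700 + 0.3700i → escape time 3
(row=0, col=1): c = -1.5000 + 0.3700i → escape time 4
(row=0, col=2): c = -1.1300 + 0.3700i → escape time 7
(row=0, col=3): c = -0.7600 + 0.3700i → escape time 7
(row=0, col=4): c = -0.3900 + 0.3700i → escape time 7
(row=0, col=5): c = -0.0200 + 0.3700i → escape time 7
(row=1, col=0): c = -1.8700 + -0.0250i → escape time 6
(row=1, col=1): c = -1.5000 + -0.0250i → escape time 7
(row=1, col=2): c = -1.1300 + -0.0250i → escape time 7
(row=1, col=3): c = -0.7600 + -0.0250i → escape time 7
(row=1, col=4): c = -0.3900 + -0.0250i → escape time 7
(row=1, col=5): c = -0.0200 + -0.0250i → escape time 7
(row=2, col=0): c = -1.8700 + -0.4200i → escape time 3
(row=2, col=1): c = -1.5000 + -0.4200i → escape time 4
(row=2, col=2): c = -1.1300 + -0.4200i → escape time 6
(row=2, col=3): c = -0.7600 + -0.4200i → escape time 7
(row=2, col=4): c = -0.3900 + -0.4200i → escape time 7
(row=2, col=5): c = -0.0200 + -0.4200i → escape time 7

Answer: 347777
677777
346777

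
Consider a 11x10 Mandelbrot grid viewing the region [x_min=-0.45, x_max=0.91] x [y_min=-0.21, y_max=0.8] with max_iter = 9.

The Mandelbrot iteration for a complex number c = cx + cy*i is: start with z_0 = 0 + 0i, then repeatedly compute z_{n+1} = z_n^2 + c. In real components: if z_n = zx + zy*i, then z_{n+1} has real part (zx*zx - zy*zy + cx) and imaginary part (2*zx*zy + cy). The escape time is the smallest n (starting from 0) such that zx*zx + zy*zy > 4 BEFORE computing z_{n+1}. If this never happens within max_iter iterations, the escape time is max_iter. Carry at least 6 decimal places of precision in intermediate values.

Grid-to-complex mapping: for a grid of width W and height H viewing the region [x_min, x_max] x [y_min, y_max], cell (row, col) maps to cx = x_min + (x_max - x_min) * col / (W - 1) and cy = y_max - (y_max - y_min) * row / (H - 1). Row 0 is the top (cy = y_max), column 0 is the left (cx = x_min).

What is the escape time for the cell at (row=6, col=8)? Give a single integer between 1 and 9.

Answer: 4

Derivation:
z_0 = 0 + 0i, c = 0.6380 + 0.1267i
Iter 1: z = 0.6380 + 0.1267i, |z|^2 = 0.4231
Iter 2: z = 1.0290 + 0.2883i, |z|^2 = 1.1420
Iter 3: z = 1.6137 + 0.7200i, |z|^2 = 3.1225
Iter 4: z = 2.7238 + 2.4503i, |z|^2 = 13.4230
Escaped at iteration 4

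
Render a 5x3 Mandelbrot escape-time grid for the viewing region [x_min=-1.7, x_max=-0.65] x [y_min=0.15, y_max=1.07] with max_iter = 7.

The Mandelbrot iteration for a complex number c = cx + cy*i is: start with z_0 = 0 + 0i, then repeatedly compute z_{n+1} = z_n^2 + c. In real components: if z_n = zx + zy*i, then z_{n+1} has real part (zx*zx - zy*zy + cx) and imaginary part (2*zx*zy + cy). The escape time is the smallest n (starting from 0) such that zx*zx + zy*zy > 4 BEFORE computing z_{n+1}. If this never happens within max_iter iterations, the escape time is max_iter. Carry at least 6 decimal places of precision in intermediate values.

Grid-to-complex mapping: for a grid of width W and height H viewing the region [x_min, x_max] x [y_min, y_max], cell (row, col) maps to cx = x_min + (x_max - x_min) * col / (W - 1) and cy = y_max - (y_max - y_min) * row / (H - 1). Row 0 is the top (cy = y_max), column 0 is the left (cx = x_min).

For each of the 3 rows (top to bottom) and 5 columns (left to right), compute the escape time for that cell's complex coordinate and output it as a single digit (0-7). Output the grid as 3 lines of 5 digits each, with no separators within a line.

Answer: 12333
33357
47777

Derivation:
(row=0, col=0): c = -1.7000 + 1.0700i → escape time 1
(row=0, col=1): c = -1.4375 + 1.0700i → escape time 2
(row=0, col=2): c = -1.1750 + 1.0700i → escape time 3
(row=0, col=3): c = -0.9125 + 1.0700i → escape time 3
(row=0, col=4): c = -0.6500 + 1.0700i → escape time 3
(row=1, col=0): c = -1.7000 + 0.6100i → escape time 3
(row=1, col=1): c = -1.4375 + 0.6100i → escape time 3
(row=1, col=2): c = -1.1750 + 0.6100i → escape time 3
(row=1, col=3): c = -0.9125 + 0.6100i → escape time 5
(row=1, col=4): c = -0.6500 + 0.6100i → escape time 7
(row=2, col=0): c = -1.7000 + 0.1500i → escape time 4
(row=2, col=1): c = -1.4375 + 0.1500i → escape time 7
(row=2, col=2): c = -1.1750 + 0.1500i → escape time 7
(row=2, col=3): c = -0.9125 + 0.1500i → escape time 7
(row=2, col=4): c = -0.6500 + 0.1500i → escape time 7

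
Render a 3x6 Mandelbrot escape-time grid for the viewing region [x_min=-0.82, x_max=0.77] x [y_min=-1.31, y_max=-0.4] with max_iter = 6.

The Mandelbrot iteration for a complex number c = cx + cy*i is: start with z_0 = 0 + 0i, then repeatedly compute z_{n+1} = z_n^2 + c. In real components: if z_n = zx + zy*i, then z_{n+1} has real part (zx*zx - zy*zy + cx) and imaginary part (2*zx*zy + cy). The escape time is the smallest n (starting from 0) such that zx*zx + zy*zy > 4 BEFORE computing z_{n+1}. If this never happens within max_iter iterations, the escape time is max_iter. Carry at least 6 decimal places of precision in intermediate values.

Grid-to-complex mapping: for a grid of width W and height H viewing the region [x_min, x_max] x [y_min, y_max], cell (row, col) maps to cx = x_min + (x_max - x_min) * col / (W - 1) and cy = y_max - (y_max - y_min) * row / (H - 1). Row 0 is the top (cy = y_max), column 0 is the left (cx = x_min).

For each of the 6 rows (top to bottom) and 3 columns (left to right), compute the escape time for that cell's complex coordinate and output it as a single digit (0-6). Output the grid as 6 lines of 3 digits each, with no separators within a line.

Answer: 663
563
462
362
342
222

Derivation:
(row=0, col=0): c = -0.8200 + -0.4000i → escape time 6
(row=0, col=1): c = -0.0250 + -0.4000i → escape time 6
(row=0, col=2): c = 0.7700 + -0.4000i → escape time 3
(row=1, col=0): c = -0.8200 + -0.5820i → escape time 5
(row=1, col=1): c = -0.0250 + -0.5820i → escape time 6
(row=1, col=2): c = 0.7700 + -0.5820i → escape time 3
(row=2, col=0): c = -0.8200 + -0.7640i → escape time 4
(row=2, col=1): c = -0.0250 + -0.7640i → escape time 6
(row=2, col=2): c = 0.7700 + -0.7640i → escape time 2
(row=3, col=0): c = -0.8200 + -0.9460i → escape time 3
(row=3, col=1): c = -0.0250 + -0.9460i → escape time 6
(row=3, col=2): c = 0.7700 + -0.9460i → escape time 2
(row=4, col=0): c = -0.8200 + -1.1280i → escape time 3
(row=4, col=1): c = -0.0250 + -1.1280i → escape time 4
(row=4, col=2): c = 0.7700 + -1.1280i → escape time 2
(row=5, col=0): c = -0.8200 + -1.3100i → escape time 2
(row=5, col=1): c = -0.0250 + -1.3100i → escape time 2
(row=5, col=2): c = 0.7700 + -1.3100i → escape time 2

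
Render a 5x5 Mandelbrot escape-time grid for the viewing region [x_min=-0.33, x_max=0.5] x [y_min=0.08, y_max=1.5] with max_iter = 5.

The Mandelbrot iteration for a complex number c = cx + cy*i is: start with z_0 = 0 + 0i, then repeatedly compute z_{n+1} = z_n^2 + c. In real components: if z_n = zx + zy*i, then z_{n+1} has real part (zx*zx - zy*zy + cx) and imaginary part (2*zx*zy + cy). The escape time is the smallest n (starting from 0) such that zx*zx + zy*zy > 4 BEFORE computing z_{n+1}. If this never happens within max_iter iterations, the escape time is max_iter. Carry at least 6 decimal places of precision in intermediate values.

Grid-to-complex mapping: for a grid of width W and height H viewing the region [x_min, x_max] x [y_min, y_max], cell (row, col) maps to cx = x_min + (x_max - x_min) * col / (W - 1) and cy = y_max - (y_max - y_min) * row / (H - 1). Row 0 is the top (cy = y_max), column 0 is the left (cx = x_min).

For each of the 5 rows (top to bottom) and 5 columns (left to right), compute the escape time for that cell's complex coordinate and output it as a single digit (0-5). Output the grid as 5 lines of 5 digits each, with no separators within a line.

Answer: 22222
45322
55553
55555
55555

Derivation:
(row=0, col=0): c = -0.3300 + 1.5000i → escape time 2
(row=0, col=1): c = -0.1225 + 1.5000i → escape time 2
(row=0, col=2): c = 0.0850 + 1.5000i → escape time 2
(row=0, col=3): c = 0.2925 + 1.5000i → escape time 2
(row=0, col=4): c = 0.5000 + 1.5000i → escape time 2
(row=1, col=0): c = -0.3300 + 1.1450i → escape time 4
(row=1, col=1): c = -0.1225 + 1.1450i → escape time 5
(row=1, col=2): c = 0.0850 + 1.1450i → escape time 3
(row=1, col=3): c = 0.2925 + 1.1450i → escape time 2
(row=1, col=4): c = 0.5000 + 1.1450i → escape time 2
(row=2, col=0): c = -0.3300 + 0.7900i → escape time 5
(row=2, col=1): c = -0.1225 + 0.7900i → escape time 5
(row=2, col=2): c = 0.0850 + 0.7900i → escape time 5
(row=2, col=3): c = 0.2925 + 0.7900i → escape time 5
(row=2, col=4): c = 0.5000 + 0.7900i → escape time 3
(row=3, col=0): c = -0.3300 + 0.4350i → escape time 5
(row=3, col=1): c = -0.1225 + 0.4350i → escape time 5
(row=3, col=2): c = 0.0850 + 0.4350i → escape time 5
(row=3, col=3): c = 0.2925 + 0.4350i → escape time 5
(row=3, col=4): c = 0.5000 + 0.4350i → escape time 5
(row=4, col=0): c = -0.3300 + 0.0800i → escape time 5
(row=4, col=1): c = -0.1225 + 0.0800i → escape time 5
(row=4, col=2): c = 0.0850 + 0.0800i → escape time 5
(row=4, col=3): c = 0.2925 + 0.0800i → escape time 5
(row=4, col=4): c = 0.5000 + 0.0800i → escape time 5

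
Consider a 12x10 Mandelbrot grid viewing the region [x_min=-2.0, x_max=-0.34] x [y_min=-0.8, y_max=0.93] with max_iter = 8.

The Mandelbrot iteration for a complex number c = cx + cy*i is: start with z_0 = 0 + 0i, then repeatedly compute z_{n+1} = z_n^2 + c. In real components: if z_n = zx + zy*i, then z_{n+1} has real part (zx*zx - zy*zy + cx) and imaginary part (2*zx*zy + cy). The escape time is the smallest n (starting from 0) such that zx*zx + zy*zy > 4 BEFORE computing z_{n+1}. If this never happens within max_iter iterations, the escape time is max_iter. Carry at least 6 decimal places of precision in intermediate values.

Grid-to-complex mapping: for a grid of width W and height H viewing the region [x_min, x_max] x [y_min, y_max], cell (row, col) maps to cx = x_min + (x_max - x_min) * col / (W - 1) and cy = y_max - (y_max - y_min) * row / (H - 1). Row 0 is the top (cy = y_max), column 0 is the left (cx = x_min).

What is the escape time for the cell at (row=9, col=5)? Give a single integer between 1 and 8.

z_0 = 0 + 0i, c = -1.2455 + -0.8000i
Iter 1: z = -1.2455 + -0.8000i, |z|^2 = 2.1912
Iter 2: z = -0.3343 + 1.1927i, |z|^2 = 1.5344
Iter 3: z = -2.5563 + -1.5975i, |z|^2 = 9.0865
Escaped at iteration 3

Answer: 3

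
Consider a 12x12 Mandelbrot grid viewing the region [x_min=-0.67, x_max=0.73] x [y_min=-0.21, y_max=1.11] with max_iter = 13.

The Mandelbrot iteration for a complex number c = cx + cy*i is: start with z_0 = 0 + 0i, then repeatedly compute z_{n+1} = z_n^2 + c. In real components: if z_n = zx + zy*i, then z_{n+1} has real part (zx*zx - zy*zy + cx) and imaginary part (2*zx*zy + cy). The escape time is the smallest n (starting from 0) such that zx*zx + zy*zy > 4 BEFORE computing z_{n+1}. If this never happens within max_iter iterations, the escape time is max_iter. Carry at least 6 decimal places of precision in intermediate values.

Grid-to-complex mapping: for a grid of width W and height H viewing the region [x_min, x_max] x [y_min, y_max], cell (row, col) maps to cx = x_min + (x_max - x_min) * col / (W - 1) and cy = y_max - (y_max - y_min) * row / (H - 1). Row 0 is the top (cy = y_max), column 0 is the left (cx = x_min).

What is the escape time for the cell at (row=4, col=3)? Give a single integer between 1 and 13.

Answer: 13

Derivation:
z_0 = 0 + 0i, c = -0.2882 + 0.6300i
Iter 1: z = -0.2882 + 0.6300i, |z|^2 = 0.4799
Iter 2: z = -0.6020 + 0.2669i, |z|^2 = 0.4337
Iter 3: z = 0.0030 + 0.3086i, |z|^2 = 0.0953
Iter 4: z = -0.3834 + 0.6319i, |z|^2 = 0.5463
Iter 5: z = -0.5404 + 0.1454i, |z|^2 = 0.3132
Iter 6: z = -0.0173 + 0.4728i, |z|^2 = 0.2238
Iter 7: z = -0.5114 + 0.6137i, |z|^2 = 0.6381
Iter 8: z = -0.4032 + 0.0023i, |z|^2 = 0.1626
Iter 9: z = -0.1256 + 0.6281i, |z|^2 = 0.4103
Iter 10: z = -0.6670 + 0.4722i, |z|^2 = 0.6678
Iter 11: z = -0.0663 + 0.0001i, |z|^2 = 0.0044
Iter 12: z = -0.2838 + 0.6300i, |z|^2 = 0.4774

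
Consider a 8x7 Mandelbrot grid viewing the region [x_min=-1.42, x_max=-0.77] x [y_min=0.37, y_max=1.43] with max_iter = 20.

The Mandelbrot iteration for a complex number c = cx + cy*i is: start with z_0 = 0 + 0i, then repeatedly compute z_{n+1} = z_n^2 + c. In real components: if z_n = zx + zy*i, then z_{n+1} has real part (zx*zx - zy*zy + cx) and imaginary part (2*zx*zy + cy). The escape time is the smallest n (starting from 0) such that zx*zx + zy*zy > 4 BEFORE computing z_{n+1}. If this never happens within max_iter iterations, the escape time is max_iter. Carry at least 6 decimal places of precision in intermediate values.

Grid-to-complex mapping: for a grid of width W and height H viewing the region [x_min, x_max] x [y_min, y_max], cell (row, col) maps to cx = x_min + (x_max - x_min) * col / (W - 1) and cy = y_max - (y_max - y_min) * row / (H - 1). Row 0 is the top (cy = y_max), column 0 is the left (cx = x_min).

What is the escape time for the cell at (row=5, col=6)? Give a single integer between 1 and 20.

z_0 = 0 + 0i, c = -0.8629 + 0.5467i
Iter 1: z = -0.8629 + 0.5467i, |z|^2 = 1.0434
Iter 2: z = -0.4172 + -0.3967i, |z|^2 = 0.3314
Iter 3: z = -0.8462 + 0.8777i, |z|^2 = 1.4864
Iter 4: z = -0.9171 + -0.9387i, |z|^2 = 1.7223
Iter 5: z = -0.9030 + 2.2685i, |z|^2 = 5.9614
Escaped at iteration 5

Answer: 5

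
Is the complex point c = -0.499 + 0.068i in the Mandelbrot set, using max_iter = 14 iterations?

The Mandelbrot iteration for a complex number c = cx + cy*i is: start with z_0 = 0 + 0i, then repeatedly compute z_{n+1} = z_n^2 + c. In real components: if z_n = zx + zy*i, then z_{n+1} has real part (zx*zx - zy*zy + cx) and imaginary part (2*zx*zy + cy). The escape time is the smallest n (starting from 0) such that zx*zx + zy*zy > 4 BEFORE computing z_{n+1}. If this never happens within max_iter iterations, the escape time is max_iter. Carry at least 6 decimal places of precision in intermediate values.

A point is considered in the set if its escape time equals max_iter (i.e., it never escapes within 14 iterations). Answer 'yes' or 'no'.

z_0 = 0 + 0i, c = -0.4990 + 0.0680i
Iter 1: z = -0.4990 + 0.0680i, |z|^2 = 0.2536
Iter 2: z = -0.2546 + 0.0001i, |z|^2 = 0.0648
Iter 3: z = -0.4342 + 0.0679i, |z|^2 = 0.1931
Iter 4: z = -0.3151 + 0.0090i, |z|^2 = 0.0994
Iter 5: z = -0.3998 + 0.0623i, |z|^2 = 0.1637
Iter 6: z = -0.3431 + 0.0182i, |z|^2 = 0.1180
Iter 7: z = -0.3816 + 0.0555i, |z|^2 = 0.1487
Iter 8: z = -0.3564 + 0.0256i, |z|^2 = 0.1277
Iter 9: z = -0.3726 + 0.0497i, |z|^2 = 0.1413
Iter 10: z = -0.3626 + 0.0309i, |z|^2 = 0.1325
Iter 11: z = -0.3685 + 0.0456i, |z|^2 = 0.1378
Iter 12: z = -0.3653 + 0.0344i, |z|^2 = 0.1346
Iter 13: z = -0.3667 + 0.0429i, |z|^2 = 0.1363
Did not escape in 14 iterations → in set

Answer: yes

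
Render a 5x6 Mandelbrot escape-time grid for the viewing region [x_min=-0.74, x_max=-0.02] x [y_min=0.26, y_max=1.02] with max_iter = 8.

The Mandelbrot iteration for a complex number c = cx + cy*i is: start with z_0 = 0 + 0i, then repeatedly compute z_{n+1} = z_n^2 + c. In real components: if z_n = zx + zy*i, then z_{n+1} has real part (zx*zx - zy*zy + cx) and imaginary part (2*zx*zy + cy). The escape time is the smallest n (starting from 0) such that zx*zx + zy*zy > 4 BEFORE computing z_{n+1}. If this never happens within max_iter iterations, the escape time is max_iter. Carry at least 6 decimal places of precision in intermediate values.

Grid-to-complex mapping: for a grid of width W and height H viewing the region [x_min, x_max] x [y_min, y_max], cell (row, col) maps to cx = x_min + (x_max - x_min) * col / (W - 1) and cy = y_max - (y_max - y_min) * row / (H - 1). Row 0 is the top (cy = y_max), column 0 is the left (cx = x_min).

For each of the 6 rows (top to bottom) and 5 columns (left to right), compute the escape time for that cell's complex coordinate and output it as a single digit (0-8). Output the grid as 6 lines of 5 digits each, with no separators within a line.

(row=0, col=0): c = -0.7400 + 1.0200i → escape time 3
(row=0, col=1): c = -0.5600 + 1.0200i → escape time 4
(row=0, col=2): c = -0.3800 + 1.0200i → escape time 4
(row=0, col=3): c = -0.2000 + 1.0200i → escape time 7
(row=0, col=4): c = -0.0200 + 1.0200i → escape time 8
(row=1, col=0): c = -0.7400 + 0.8680i → escape time 4
(row=1, col=1): c = -0.5600 + 0.8680i → escape time 4
(row=1, col=2): c = -0.3800 + 0.8680i → escape time 5
(row=1, col=3): c = -0.2000 + 0.8680i → escape time 8
(row=1, col=4): c = -0.0200 + 0.8680i → escape time 8
(row=2, col=0): c = -0.7400 + 0.7160i → escape time 4
(row=2, col=1): c = -0.5600 + 0.7160i → escape time 7
(row=2, col=2): c = -0.3800 + 0.7160i → escape time 8
(row=2, col=3): c = -0.2000 + 0.7160i → escape time 8
(row=2, col=4): c = -0.0200 + 0.7160i → escape time 8
(row=3, col=0): c = -0.7400 + 0.5640i → escape time 6
(row=3, col=1): c = -0.5600 + 0.5640i → escape time 8
(row=3, col=2): c = -0.3800 + 0.5640i → escape time 8
(row=3, col=3): c = -0.2000 + 0.5640i → escape time 8
(row=3, col=4): c = -0.0200 + 0.5640i → escape time 8
(row=4, col=0): c = -0.7400 + 0.4120i → escape time 8
(row=4, col=1): c = -0.5600 + 0.4120i → escape time 8
(row=4, col=2): c = -0.3800 + 0.4120i → escape time 8
(row=4, col=3): c = -0.2000 + 0.4120i → escape time 8
(row=4, col=4): c = -0.0200 + 0.4120i → escape time 8
(row=5, col=0): c = -0.7400 + 0.2600i → escape time 8
(row=5, col=1): c = -0.5600 + 0.2600i → escape time 8
(row=5, col=2): c = -0.3800 + 0.2600i → escape time 8
(row=5, col=3): c = -0.2000 + 0.2600i → escape time 8
(row=5, col=4): c = -0.0200 + 0.2600i → escape time 8

Answer: 34478
44588
47888
68888
88888
88888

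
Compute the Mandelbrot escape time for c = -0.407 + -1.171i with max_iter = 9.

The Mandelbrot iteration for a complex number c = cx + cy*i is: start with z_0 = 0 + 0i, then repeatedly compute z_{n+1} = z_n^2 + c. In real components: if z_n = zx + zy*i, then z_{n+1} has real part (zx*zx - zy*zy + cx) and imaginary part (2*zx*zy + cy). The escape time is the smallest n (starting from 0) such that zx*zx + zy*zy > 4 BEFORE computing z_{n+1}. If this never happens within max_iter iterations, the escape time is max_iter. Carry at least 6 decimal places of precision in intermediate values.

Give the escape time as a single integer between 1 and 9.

Answer: 3

Derivation:
z_0 = 0 + 0i, c = -0.4070 + -1.1710i
Iter 1: z = -0.4070 + -1.1710i, |z|^2 = 1.5369
Iter 2: z = -1.6126 + -0.2178i, |z|^2 = 2.6479
Iter 3: z = 2.1460 + -0.4685i, |z|^2 = 4.8249
Escaped at iteration 3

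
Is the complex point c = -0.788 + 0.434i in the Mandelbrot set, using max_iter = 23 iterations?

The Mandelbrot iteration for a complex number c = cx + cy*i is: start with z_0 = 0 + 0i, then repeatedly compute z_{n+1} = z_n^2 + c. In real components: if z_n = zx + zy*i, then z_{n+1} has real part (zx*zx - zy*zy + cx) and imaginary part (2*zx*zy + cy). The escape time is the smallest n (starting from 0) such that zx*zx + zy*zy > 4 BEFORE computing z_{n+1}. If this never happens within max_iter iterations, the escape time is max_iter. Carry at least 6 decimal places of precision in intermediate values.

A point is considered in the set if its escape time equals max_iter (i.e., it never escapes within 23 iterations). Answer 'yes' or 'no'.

Answer: no

Derivation:
z_0 = 0 + 0i, c = -0.7880 + 0.4340i
Iter 1: z = -0.7880 + 0.4340i, |z|^2 = 0.8093
Iter 2: z = -0.3554 + -0.2500i, |z|^2 = 0.1888
Iter 3: z = -0.7242 + 0.6117i, |z|^2 = 0.8986
Iter 4: z = -0.6377 + -0.4519i, |z|^2 = 0.6110
Iter 5: z = -0.5855 + 1.0105i, |z|^2 = 1.3639
Iter 6: z = -1.4662 + -0.7493i, |z|^2 = 2.7111
Iter 7: z = 0.8001 + 2.6312i, |z|^2 = 7.5636
Escaped at iteration 7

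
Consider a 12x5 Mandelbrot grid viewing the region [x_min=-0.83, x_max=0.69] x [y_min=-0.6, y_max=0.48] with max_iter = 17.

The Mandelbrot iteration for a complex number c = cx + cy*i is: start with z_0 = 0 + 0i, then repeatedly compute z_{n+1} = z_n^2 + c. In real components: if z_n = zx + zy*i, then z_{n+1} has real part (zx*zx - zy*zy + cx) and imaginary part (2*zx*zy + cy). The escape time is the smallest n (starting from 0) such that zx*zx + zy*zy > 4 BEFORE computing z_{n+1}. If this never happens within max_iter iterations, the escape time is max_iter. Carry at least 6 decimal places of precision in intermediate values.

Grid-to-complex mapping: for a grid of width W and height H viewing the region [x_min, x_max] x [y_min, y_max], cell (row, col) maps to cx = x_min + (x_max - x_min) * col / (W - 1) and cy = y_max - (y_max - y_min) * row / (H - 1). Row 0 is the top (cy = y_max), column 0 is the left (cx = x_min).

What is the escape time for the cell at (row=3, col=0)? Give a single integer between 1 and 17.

Answer: 9

Derivation:
z_0 = 0 + 0i, c = -0.8300 + -0.3300i
Iter 1: z = -0.8300 + -0.3300i, |z|^2 = 0.7978
Iter 2: z = -0.2500 + 0.2178i, |z|^2 = 0.1099
Iter 3: z = -0.8149 + -0.4389i, |z|^2 = 0.8568
Iter 4: z = -0.3585 + 0.3854i, |z|^2 = 0.2770
Iter 5: z = -0.8500 + -0.6063i, |z|^2 = 1.0900
Iter 6: z = -0.4752 + 0.7007i, |z|^2 = 0.7167
Iter 7: z = -1.0952 + -0.9959i, |z|^2 = 2.1912
Iter 8: z = -0.6224 + 1.8513i, |z|^2 = 3.8147
Iter 9: z = -3.8700 + -2.6344i, |z|^2 = 21.9167
Escaped at iteration 9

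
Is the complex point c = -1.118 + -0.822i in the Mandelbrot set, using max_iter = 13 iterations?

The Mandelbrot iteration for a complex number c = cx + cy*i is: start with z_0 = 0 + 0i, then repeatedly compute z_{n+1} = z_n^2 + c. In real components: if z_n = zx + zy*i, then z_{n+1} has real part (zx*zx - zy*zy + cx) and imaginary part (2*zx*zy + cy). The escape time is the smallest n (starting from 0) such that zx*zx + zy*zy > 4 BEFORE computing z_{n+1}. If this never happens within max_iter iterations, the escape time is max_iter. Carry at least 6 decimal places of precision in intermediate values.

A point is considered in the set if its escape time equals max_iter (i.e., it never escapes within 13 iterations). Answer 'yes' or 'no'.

Answer: no

Derivation:
z_0 = 0 + 0i, c = -1.1180 + -0.8220i
Iter 1: z = -1.1180 + -0.8220i, |z|^2 = 1.9256
Iter 2: z = -0.5438 + 1.0160i, |z|^2 = 1.3279
Iter 3: z = -1.8546 + -1.9269i, |z|^2 = 7.1524
Escaped at iteration 3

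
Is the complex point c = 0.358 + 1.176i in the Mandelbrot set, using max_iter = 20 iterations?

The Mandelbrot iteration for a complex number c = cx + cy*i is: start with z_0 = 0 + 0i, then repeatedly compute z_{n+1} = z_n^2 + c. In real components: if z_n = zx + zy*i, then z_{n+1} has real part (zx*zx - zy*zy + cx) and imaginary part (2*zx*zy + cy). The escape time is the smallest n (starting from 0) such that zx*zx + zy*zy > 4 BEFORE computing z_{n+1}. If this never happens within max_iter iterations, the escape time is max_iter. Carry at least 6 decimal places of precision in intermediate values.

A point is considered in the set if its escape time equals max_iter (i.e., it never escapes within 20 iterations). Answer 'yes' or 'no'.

Answer: no

Derivation:
z_0 = 0 + 0i, c = 0.3580 + 1.1760i
Iter 1: z = 0.3580 + 1.1760i, |z|^2 = 1.5111
Iter 2: z = -0.8968 + 2.0180i, |z|^2 = 4.8767
Escaped at iteration 2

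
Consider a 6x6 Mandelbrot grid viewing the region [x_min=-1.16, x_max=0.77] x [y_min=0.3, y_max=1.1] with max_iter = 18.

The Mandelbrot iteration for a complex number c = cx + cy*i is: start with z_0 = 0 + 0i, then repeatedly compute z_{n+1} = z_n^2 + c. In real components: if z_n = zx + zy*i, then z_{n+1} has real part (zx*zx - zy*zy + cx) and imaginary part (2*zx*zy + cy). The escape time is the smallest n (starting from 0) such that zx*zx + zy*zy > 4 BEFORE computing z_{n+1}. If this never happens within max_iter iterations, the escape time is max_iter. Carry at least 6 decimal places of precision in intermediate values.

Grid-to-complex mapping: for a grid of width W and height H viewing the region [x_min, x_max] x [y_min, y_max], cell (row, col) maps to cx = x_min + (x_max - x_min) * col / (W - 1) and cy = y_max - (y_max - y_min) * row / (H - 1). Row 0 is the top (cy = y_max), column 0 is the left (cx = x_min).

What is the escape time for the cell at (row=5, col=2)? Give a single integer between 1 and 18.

z_0 = 0 + 0i, c = -0.3880 + 0.3000i
Iter 1: z = -0.3880 + 0.3000i, |z|^2 = 0.2405
Iter 2: z = -0.3275 + 0.0672i, |z|^2 = 0.1117
Iter 3: z = -0.2853 + 0.2560i, |z|^2 = 0.1469
Iter 4: z = -0.3721 + 0.1539i, |z|^2 = 0.1622
Iter 5: z = -0.2732 + 0.1854i, |z|^2 = 0.1090
Iter 6: z = -0.3477 + 0.1987i, |z|^2 = 0.1604
Iter 7: z = -0.3066 + 0.1618i, |z|^2 = 0.1202
Iter 8: z = -0.3202 + 0.2008i, |z|^2 = 0.1429
Iter 9: z = -0.3258 + 0.1714i, |z|^2 = 0.1355
Iter 10: z = -0.3112 + 0.1883i, |z|^2 = 0.1323
Iter 11: z = -0.3266 + 0.1828i, |z|^2 = 0.1401
Iter 12: z = -0.3147 + 0.1806i, |z|^2 = 0.1317
Iter 13: z = -0.3216 + 0.1863i, |z|^2 = 0.1381
Iter 14: z = -0.3193 + 0.1802i, |z|^2 = 0.1344
Iter 15: z = -0.3185 + 0.1849i, |z|^2 = 0.1356
Iter 16: z = -0.3208 + 0.1822i, |z|^2 = 0.1361
Iter 17: z = -0.3183 + 0.1831i, |z|^2 = 0.1349

Answer: 18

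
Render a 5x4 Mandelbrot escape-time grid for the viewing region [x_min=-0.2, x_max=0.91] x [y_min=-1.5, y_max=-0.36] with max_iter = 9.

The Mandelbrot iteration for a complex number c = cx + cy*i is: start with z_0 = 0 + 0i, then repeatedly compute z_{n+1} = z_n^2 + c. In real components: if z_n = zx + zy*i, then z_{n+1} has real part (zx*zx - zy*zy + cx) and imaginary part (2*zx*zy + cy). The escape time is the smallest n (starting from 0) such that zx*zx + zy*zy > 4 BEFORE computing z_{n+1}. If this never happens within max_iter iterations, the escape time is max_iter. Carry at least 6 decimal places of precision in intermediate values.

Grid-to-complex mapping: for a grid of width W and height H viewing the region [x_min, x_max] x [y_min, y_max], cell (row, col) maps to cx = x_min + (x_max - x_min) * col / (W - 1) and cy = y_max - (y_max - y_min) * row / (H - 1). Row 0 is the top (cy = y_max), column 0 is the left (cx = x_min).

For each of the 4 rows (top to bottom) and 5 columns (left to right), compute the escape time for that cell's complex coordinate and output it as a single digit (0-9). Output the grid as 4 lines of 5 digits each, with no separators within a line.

(row=0, col=0): c = -0.2000 + -0.3600i → escape time 9
(row=0, col=1): c = 0.0775 + -0.3600i → escape time 9
(row=0, col=2): c = 0.3550 + -0.3600i → escape time 9
(row=0, col=3): c = 0.6325 + -0.3600i → escape time 4
(row=0, col=4): c = 0.9100 + -0.3600i → escape time 3
(row=1, col=0): c = -0.2000 + -0.7400i → escape time 9
(row=1, col=1): c = 0.0775 + -0.7400i → escape time 8
(row=1, col=2): c = 0.3550 + -0.7400i → escape time 5
(row=1, col=3): c = 0.6325 + -0.7400i → escape time 3
(row=1, col=4): c = 0.9100 + -0.7400i → escape time 2
(row=2, col=0): c = -0.2000 + -1.1200i → escape time 8
(row=2, col=1): c = 0.0775 + -1.1200i → escape time 4
(row=2, col=2): c = 0.3550 + -1.1200i → escape time 2
(row=2, col=3): c = 0.6325 + -1.1200i → escape time 2
(row=2, col=4): c = 0.9100 + -1.1200i → escape time 2
(row=3, col=0): c = -0.2000 + -1.5000i → escape time 2
(row=3, col=1): c = 0.0775 + -1.5000i → escape time 2
(row=3, col=2): c = 0.3550 + -1.5000i → escape time 2
(row=3, col=3): c = 0.6325 + -1.5000i → escape time 2
(row=3, col=4): c = 0.9100 + -1.5000i → escape time 2

Answer: 99943
98532
84222
22222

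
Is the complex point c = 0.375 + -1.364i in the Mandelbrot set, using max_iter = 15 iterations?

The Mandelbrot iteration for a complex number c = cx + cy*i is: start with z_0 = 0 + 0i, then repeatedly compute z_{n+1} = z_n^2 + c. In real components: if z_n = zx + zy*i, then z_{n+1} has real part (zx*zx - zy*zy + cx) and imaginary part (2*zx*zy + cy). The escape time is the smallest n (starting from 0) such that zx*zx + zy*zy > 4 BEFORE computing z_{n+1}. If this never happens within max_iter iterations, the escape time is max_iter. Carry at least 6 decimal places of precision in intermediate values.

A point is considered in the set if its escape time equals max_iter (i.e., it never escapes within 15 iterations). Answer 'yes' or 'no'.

Answer: no

Derivation:
z_0 = 0 + 0i, c = 0.3750 + -1.3640i
Iter 1: z = 0.3750 + -1.3640i, |z|^2 = 2.0011
Iter 2: z = -1.3449 + -2.3870i, |z|^2 = 7.5064
Escaped at iteration 2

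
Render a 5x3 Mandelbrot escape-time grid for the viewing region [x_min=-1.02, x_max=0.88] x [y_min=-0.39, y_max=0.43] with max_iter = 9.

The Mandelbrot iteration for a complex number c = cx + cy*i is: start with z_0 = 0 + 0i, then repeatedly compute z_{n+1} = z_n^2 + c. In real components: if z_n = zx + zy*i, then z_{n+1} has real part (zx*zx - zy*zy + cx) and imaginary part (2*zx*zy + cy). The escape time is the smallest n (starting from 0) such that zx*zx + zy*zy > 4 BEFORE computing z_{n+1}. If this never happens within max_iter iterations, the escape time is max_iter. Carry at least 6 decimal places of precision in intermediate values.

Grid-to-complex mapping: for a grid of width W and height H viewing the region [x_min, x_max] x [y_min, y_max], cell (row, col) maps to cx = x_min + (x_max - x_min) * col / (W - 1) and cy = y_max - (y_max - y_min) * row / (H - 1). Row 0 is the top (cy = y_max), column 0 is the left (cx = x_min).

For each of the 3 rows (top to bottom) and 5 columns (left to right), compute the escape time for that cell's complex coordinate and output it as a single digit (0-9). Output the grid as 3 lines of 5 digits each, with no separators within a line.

(row=0, col=0): c = -1.0200 + 0.4300i → escape time 6
(row=0, col=1): c = -0.5450 + 0.4300i → escape time 9
(row=0, col=2): c = -0.0700 + 0.4300i → escape time 9
(row=0, col=3): c = 0.4050 + 0.4300i → escape time 8
(row=0, col=4): c = 0.8800 + 0.4300i → escape time 3
(row=1, col=0): c = -1.0200 + 0.0200i → escape time 9
(row=1, col=1): c = -0.5450 + 0.0200i → escape time 9
(row=1, col=2): c = -0.0700 + 0.0200i → escape time 9
(row=1, col=3): c = 0.4050 + 0.0200i → escape time 6
(row=1, col=4): c = 0.8800 + 0.0200i → escape time 3
(row=2, col=0): c = -1.0200 + -0.3900i → escape time 9
(row=2, col=1): c = -0.5450 + -0.3900i → escape time 9
(row=2, col=2): c = -0.0700 + -0.3900i → escape time 9
(row=2, col=3): c = 0.4050 + -0.3900i → escape time 9
(row=2, col=4): c = 0.8800 + -0.3900i → escape time 3

Answer: 69983
99963
99993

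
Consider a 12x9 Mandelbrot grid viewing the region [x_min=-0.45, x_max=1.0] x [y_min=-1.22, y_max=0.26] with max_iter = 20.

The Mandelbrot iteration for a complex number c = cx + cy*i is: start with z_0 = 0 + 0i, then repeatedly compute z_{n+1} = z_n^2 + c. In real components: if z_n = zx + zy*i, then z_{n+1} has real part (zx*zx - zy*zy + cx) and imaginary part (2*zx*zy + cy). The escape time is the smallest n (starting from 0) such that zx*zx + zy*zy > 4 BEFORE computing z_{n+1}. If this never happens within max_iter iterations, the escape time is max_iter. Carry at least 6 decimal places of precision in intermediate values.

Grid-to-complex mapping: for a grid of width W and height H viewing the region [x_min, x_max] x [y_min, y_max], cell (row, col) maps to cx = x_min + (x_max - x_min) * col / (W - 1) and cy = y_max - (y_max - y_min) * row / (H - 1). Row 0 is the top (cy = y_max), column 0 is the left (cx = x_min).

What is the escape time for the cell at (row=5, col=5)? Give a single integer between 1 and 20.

z_0 = 0 + 0i, c = 0.2091 + -0.6650i
Iter 1: z = 0.2091 + -0.6650i, |z|^2 = 0.4859
Iter 2: z = -0.1894 + -0.9431i, |z|^2 = 0.9253
Iter 3: z = -0.6445 + -0.3077i, |z|^2 = 0.5100
Iter 4: z = 0.5297 + -0.2684i, |z|^2 = 0.3526
Iter 5: z = 0.4177 + -0.9493i, |z|^2 = 1.0756
Iter 6: z = -0.5177 + -1.4580i, |z|^2 = 2.3937
Iter 7: z = -1.6487 + 0.8445i, |z|^2 = 3.4313
Iter 8: z = 2.2140 + -3.4496i, |z|^2 = 16.8016
Escaped at iteration 8

Answer: 8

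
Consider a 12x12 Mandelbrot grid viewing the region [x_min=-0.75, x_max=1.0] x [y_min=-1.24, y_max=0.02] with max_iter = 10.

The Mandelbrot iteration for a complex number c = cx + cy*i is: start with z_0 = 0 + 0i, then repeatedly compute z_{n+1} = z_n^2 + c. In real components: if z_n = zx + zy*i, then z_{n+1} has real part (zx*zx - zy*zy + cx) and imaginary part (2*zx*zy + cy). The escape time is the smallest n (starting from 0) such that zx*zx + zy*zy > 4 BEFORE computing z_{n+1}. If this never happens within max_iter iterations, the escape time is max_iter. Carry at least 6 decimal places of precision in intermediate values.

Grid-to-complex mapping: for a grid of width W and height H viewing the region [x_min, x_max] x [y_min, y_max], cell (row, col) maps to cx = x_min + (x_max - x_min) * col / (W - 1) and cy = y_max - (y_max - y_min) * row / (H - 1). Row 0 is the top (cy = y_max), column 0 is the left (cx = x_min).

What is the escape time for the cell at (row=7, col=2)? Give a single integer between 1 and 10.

Answer: 6

Derivation:
z_0 = 0 + 0i, c = -0.4318 + -0.7818i
Iter 1: z = -0.4318 + -0.7818i, |z|^2 = 0.7977
Iter 2: z = -0.8566 + -0.1066i, |z|^2 = 0.7451
Iter 3: z = 0.2906 + -0.5992i, |z|^2 = 0.4434
Iter 4: z = -0.7064 + -1.1300i, |z|^2 = 1.7759
Iter 5: z = -1.2098 + 0.8147i, |z|^2 = 2.1272
Iter 6: z = 0.3680 + -2.7529i, |z|^2 = 7.7139
Escaped at iteration 6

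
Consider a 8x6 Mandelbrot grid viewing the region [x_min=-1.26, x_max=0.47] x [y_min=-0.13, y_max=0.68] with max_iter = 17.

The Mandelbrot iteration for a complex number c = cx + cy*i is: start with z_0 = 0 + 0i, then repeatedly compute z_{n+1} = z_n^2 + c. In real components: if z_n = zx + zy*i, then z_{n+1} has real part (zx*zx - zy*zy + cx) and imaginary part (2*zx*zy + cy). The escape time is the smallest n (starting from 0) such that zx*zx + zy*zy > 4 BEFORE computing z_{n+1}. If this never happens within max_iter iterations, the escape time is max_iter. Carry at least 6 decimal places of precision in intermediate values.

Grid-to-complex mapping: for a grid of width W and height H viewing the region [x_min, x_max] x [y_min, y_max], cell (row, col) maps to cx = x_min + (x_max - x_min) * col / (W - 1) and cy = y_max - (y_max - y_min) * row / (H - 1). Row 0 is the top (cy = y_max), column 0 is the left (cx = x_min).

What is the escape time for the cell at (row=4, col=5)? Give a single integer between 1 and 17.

Answer: 17

Derivation:
z_0 = 0 + 0i, c = -0.0243 + 0.0320i
Iter 1: z = -0.0243 + 0.0320i, |z|^2 = 0.0016
Iter 2: z = -0.0247 + 0.0304i, |z|^2 = 0.0015
Iter 3: z = -0.0246 + 0.0305i, |z|^2 = 0.0015
Iter 4: z = -0.0246 + 0.0305i, |z|^2 = 0.0015
Iter 5: z = -0.0246 + 0.0305i, |z|^2 = 0.0015
Iter 6: z = -0.0246 + 0.0305i, |z|^2 = 0.0015
Iter 7: z = -0.0246 + 0.0305i, |z|^2 = 0.0015
Iter 8: z = -0.0246 + 0.0305i, |z|^2 = 0.0015
Iter 9: z = -0.0246 + 0.0305i, |z|^2 = 0.0015
Iter 10: z = -0.0246 + 0.0305i, |z|^2 = 0.0015
Iter 11: z = -0.0246 + 0.0305i, |z|^2 = 0.0015
Iter 12: z = -0.0246 + 0.0305i, |z|^2 = 0.0015
Iter 13: z = -0.0246 + 0.0305i, |z|^2 = 0.0015
Iter 14: z = -0.0246 + 0.0305i, |z|^2 = 0.0015
Iter 15: z = -0.0246 + 0.0305i, |z|^2 = 0.0015
Iter 16: z = -0.0246 + 0.0305i, |z|^2 = 0.0015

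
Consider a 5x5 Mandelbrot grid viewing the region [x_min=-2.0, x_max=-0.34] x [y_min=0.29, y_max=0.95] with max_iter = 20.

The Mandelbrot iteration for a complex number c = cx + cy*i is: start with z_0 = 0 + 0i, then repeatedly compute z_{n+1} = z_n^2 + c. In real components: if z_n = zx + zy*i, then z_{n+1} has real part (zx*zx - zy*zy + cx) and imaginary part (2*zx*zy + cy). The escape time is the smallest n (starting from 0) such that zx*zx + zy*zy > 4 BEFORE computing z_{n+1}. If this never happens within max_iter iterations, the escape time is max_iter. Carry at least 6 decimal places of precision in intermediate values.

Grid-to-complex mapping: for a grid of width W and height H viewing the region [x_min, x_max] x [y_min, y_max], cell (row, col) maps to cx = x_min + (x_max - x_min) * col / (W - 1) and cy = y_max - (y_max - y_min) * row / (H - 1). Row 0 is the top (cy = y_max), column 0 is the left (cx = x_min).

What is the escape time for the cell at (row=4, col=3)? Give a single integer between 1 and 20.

Answer: 11

Derivation:
z_0 = 0 + 0i, c = -0.7550 + 0.2900i
Iter 1: z = -0.7550 + 0.2900i, |z|^2 = 0.6541
Iter 2: z = -0.2691 + -0.1479i, |z|^2 = 0.0943
Iter 3: z = -0.7045 + 0.3696i, |z|^2 = 0.6329
Iter 4: z = -0.3953 + -0.2307i, |z|^2 = 0.2095
Iter 5: z = -0.6520 + 0.4724i, |z|^2 = 0.6482
Iter 6: z = -0.5531 + -0.3260i, |z|^2 = 0.4122
Iter 7: z = -0.5553 + 0.6507i, |z|^2 = 0.7317
Iter 8: z = -0.8700 + -0.4327i, |z|^2 = 0.9440
Iter 9: z = -0.1854 + 1.0428i, |z|^2 = 1.1218
Iter 10: z = -1.8080 + -0.0966i, |z|^2 = 3.2783
Iter 11: z = 2.5047 + 0.6393i, |z|^2 = 6.6820
Escaped at iteration 11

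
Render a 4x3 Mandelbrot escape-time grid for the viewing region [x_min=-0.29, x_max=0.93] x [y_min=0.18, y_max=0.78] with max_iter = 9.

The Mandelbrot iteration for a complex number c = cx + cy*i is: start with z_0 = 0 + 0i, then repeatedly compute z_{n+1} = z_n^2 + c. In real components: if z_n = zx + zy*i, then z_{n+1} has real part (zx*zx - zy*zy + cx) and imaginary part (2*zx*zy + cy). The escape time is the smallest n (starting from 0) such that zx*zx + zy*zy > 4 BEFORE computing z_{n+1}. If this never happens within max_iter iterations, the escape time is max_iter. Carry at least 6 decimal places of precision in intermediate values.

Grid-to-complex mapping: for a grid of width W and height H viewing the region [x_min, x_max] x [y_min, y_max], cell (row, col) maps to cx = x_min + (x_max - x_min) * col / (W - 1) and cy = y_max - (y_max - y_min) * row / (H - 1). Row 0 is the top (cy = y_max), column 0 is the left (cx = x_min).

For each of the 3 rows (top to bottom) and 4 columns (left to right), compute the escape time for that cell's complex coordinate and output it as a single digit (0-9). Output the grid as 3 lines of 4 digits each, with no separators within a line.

(row=0, col=0): c = -0.2900 + 0.7800i → escape time 9
(row=0, col=1): c = 0.1167 + 0.7800i → escape time 6
(row=0, col=2): c = 0.5233 + 0.7800i → escape time 3
(row=0, col=3): c = 0.9300 + 0.7800i → escape time 2
(row=1, col=0): c = -0.2900 + 0.4800i → escape time 9
(row=1, col=1): c = 0.1167 + 0.4800i → escape time 9
(row=1, col=2): c = 0.5233 + 0.4800i → escape time 4
(row=1, col=3): c = 0.9300 + 0.4800i → escape time 2
(row=2, col=0): c = -0.2900 + 0.1800i → escape time 9
(row=2, col=1): c = 0.1167 + 0.1800i → escape time 9
(row=2, col=2): c = 0.5233 + 0.1800i → escape time 5
(row=2, col=3): c = 0.9300 + 0.1800i → escape time 3

Answer: 9632
9942
9953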